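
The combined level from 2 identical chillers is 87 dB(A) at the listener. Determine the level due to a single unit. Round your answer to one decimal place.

2 equal contributions raise the level by 10·log₁₀ 2 = 3.010 dB, so each unit alone gives 87 − 3.010.

84.0 dB(A)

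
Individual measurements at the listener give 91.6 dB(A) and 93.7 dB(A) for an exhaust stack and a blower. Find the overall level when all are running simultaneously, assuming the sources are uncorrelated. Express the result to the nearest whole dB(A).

Incoherent sources combine by intensity addition: L_total = 10·log₁₀(Σ 10^(L_i/10)).
Σ 10^(L/10) = 10^(91.6/10) + 10^(93.7/10) = 3.790e+09.
L_total = 10·log₁₀(3.790e+09) = 95.79 dB(A).

96 dB(A)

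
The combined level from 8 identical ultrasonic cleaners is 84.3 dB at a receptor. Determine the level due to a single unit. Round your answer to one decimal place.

75.3 dB

For N identical incoherent sources L_total = L₁ + 10·log₁₀ N, so L₁ = 84.3 − 10·log₁₀(8) = 84.3 − 9.031.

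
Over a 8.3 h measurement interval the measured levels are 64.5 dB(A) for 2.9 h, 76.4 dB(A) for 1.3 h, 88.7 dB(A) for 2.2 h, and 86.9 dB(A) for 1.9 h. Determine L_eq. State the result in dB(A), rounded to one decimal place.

85.0 dB(A)

L_eq = 10·log₁₀[(1/T)·Σ tᵢ·10^(Lᵢ/10)] with T = 8.3 h.
Σ tᵢ·10^(Lᵢ/10) = 2.9·10^(64.5/10) + 1.3·10^(76.4/10) + 2.2·10^(88.7/10) + 1.9·10^(86.9/10) = 2.626e+09.
L_eq = 10·log₁₀(2.626e+09/8.3) = 85.00 dB(A).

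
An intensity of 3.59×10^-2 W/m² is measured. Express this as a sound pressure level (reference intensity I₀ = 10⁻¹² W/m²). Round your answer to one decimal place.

105.6 dB

Dividing by I₀ shifts the exponent by 12: I/I₀ = 3.59×10^10.
L = 10·(0.5551 + 10) = 105.55 dB.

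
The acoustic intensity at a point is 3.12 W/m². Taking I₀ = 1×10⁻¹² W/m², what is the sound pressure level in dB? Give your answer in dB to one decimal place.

124.9 dB

Dividing by I₀ shifts the exponent by 12: I/I₀ = 3.12×10^12.
L = 10·(0.4942 + 12) = 124.94 dB.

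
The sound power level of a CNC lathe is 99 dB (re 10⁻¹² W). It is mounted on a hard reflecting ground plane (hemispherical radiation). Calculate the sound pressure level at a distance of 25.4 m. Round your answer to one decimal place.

Free-field hemispherical radiation: L_p = L_w − 10·log₁₀(2π·r²), r = 25.4 m.
2π·r² = 4054 m², 10·log₁₀ of that is 36.078 dB.
L_p = 99 − 36.078 = 62.92 dB.

62.9 dB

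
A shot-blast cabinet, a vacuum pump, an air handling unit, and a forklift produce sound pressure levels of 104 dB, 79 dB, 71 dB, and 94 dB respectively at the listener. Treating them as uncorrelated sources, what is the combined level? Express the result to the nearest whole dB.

Incoherent sources combine by intensity addition: L_total = 10·log₁₀(Σ 10^(L_i/10)).
Σ 10^(L/10) = 10^(104/10) + 10^(79/10) + 10^(71/10) + 10^(94/10) = 2.772e+10.
L_total = 10·log₁₀(2.772e+10) = 104.43 dB.

104 dB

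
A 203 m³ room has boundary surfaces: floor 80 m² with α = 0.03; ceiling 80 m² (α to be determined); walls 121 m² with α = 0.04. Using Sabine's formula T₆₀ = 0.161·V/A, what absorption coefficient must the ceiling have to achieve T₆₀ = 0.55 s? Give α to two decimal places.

0.65

A = 0.161·V/T₆₀ = 0.161·203/0.55 = 59.42 m² sabins.
Absorption from the other surfaces = 80·0.03 + 121·0.04 = 7.24 m², so the ceiling must supply 52.18 m² over 80 m².
α = 52.18/80 = 0.652.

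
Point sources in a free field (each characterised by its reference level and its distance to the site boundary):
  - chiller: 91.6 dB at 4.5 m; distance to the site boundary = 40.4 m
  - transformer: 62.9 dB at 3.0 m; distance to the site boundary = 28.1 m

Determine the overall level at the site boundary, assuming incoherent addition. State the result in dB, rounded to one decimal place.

Apply inverse-square spreading to bring every level to the receiver, then sum 10^(L/10).
chiller: 91.6 − 20·log₁₀(40.4/4.5) = 91.6 − 19.06 = 72.54 dB.
transformer: 62.9 − 20·log₁₀(28.1/3.0) = 62.9 − 19.43 = 43.47 dB.
Σ 10^(L/10) = 1.796e+07 → L_total = 10·log₁₀(1.796e+07) = 72.54 dB.

72.5 dB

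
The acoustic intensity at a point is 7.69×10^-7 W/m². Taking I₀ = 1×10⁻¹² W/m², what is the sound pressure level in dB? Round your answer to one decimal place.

58.9 dB

Dividing by I₀ shifts the exponent by 12: I/I₀ = 7.69×10^5.
L = 10·(0.8859 + 5) = 58.86 dB.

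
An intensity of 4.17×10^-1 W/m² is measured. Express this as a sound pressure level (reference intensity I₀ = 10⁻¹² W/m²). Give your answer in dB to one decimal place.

L = 10·log₁₀(I/I₀) = 10·log₁₀(4.17×10^-1/10⁻¹²) = 10·log₁₀(4.17×10^11).
L = 10·(0.6201 + 11) = 116.20 dB.

116.2 dB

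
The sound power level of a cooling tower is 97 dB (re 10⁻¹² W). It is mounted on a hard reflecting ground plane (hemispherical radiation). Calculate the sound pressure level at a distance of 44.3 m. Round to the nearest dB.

56 dB

L_p = L_w − 10·log₁₀(2π·r²) with r = 44.3 m.
2π·r² = 1.233e+04 m², 10·log₁₀ of that is 40.910 dB.
L_p = 97 − 40.910 = 56.09 dB.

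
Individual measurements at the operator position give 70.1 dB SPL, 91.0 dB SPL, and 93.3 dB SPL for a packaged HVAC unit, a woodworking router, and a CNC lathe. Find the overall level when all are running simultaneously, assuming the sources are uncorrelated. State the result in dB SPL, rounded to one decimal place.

95.3 dB SPL

For uncorrelated sources the intensities add, so convert each level to linear form, sum, and take 10·log₁₀ of the total.
Σ 10^(L/10) = 10^(70.1/10) + 10^(91.0/10) + 10^(93.3/10) = 3.407e+09.
L_total = 10·log₁₀(3.407e+09) = 95.32 dB SPL.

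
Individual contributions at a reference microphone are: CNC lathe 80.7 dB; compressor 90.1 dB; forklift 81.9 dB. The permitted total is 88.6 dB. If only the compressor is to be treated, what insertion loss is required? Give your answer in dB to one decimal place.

3.5 dB

Everything except the compressor sums to 10^(80.7/10) + 10^(81.9/10) = 2.724e+08 in linear terms, 84.35 dB.
To meet 88.6 dB overall, the treated compressor may contribute at most 10^(88.6/10) − 2.724e+08 = 4.521e+08, i.e. 86.55 dB.
So the compressor must be reduced from 90.1 to 86.55 dB: IL = 3.55 dB.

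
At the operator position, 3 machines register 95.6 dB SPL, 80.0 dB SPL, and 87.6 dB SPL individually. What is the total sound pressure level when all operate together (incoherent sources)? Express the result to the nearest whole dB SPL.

96 dB SPL

For uncorrelated sources the intensities add, so convert each level to linear form, sum, and take 10·log₁₀ of the total.
Σ 10^(L/10) = 10^(95.6/10) + 10^(80.0/10) + 10^(87.6/10) = 4.306e+09.
L_total = 10·log₁₀(4.306e+09) = 96.34 dB SPL.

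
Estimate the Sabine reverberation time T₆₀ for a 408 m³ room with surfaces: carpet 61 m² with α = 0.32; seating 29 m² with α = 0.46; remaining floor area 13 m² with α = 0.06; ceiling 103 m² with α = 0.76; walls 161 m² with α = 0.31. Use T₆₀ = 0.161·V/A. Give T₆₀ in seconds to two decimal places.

0.41 s

A = Σ Sᵢαᵢ = 61·0.32 + 29·0.46 + 13·0.06 + 103·0.76 + 161·0.31 = 161.83 m².
T₆₀ = 0.161 × 408 / 161.83 = 0.406 s.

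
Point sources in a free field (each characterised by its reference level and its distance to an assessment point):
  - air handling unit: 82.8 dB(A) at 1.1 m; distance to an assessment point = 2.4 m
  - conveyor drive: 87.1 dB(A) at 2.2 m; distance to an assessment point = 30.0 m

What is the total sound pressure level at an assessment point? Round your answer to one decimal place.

76.3 dB(A)

First find each source's level at the receiver (point-source: −20·log₁₀(r/r_ref)), then combine on an intensity basis.
air handling unit: 82.8 − 20·log₁₀(2.4/1.1) = 82.8 − 6.78 = 76.02 dB(A).
conveyor drive: 87.1 − 20·log₁₀(30.0/2.2) = 87.1 − 22.69 = 64.41 dB(A).
Σ 10^(L/10) = 4.279e+07 → L_total = 10·log₁₀(4.279e+07) = 76.31 dB(A).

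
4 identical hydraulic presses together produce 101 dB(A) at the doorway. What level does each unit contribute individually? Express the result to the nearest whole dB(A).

4 equal contributions raise the level by 10·log₁₀ 4 = 6.021 dB, so each unit alone gives 101 − 6.021.

95 dB(A)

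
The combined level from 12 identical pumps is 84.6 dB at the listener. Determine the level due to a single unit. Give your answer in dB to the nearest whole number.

For N identical incoherent sources L_total = L₁ + 10·log₁₀ N, so L₁ = 84.6 − 10·log₁₀(12) = 84.6 − 10.792.

74 dB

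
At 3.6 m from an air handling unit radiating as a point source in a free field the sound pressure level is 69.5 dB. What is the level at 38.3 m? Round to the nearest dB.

Spherical spreading from a point source gives a 20·log₁₀(r₂/r₁) drop.
L₂ = 69.5 − 20·log₁₀(38.3/3.6) = 69.5 − 20.538 = 48.96 dB.

49 dB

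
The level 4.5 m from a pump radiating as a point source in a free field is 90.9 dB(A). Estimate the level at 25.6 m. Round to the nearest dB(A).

Spherical spreading from a point source gives a 20·log₁₀(r₂/r₁) drop.
L₂ = 90.9 − 20·log₁₀(25.6/4.5) = 90.9 − 15.101 = 75.80 dB(A).

76 dB(A)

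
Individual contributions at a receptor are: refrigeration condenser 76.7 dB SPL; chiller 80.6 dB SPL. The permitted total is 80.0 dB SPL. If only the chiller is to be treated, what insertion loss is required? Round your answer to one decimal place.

The untreated sources together contribute 10^(76.7/10) = 4.677e+07, i.e. 76.70 dB SPL.
To meet 80.0 dB SPL overall, the treated chiller may contribute at most 10^(80.0/10) − 4.677e+07 = 5.323e+07, i.e. 77.26 dB SPL.
Required insertion loss = 80.6 − 77.26 = 3.34 dB.

3.3 dB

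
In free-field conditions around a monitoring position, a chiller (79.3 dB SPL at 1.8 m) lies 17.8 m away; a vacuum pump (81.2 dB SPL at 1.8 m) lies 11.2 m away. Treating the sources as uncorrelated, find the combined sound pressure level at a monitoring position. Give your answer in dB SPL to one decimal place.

Apply inverse-square spreading to bring every level to the receiver, then sum 10^(L/10).
chiller: 79.3 − 20·log₁₀(17.8/1.8) = 79.3 − 19.90 = 59.40 dB SPL.
vacuum pump: 81.2 − 20·log₁₀(11.2/1.8) = 81.2 − 15.88 = 65.32 dB SPL.
Σ 10^(L/10) = 4.275e+06 → L_total = 10·log₁₀(4.275e+06) = 66.31 dB SPL.

66.3 dB SPL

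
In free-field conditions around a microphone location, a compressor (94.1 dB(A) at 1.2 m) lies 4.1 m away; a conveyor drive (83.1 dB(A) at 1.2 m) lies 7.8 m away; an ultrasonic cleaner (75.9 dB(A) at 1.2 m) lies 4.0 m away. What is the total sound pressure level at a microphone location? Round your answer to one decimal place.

83.6 dB(A)

Propagate each source to the receiver with L = L_ref − 20·log₁₀(r/r_ref), then add intensities.
compressor: 94.1 − 20·log₁₀(4.1/1.2) = 94.1 − 10.67 = 83.43 dB(A).
conveyor drive: 83.1 − 20·log₁₀(7.8/1.2) = 83.1 − 16.26 = 66.84 dB(A).
ultrasonic cleaner: 75.9 − 20·log₁₀(4.0/1.2) = 75.9 − 10.46 = 65.44 dB(A).
Σ 10^(L/10) = 2.285e+08 → L_total = 10·log₁₀(2.285e+08) = 83.59 dB(A).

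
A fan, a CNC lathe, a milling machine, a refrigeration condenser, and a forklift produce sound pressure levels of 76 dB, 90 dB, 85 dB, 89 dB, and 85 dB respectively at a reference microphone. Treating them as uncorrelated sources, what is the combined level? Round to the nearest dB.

Incoherent sources combine by intensity addition: L_total = 10·log₁₀(Σ 10^(L_i/10)).
Σ 10^(L/10) = 10^(76/10) + 10^(90/10) + 10^(85/10) + 10^(89/10) + 10^(85/10) = 2.467e+09.
L_total = 10·log₁₀(2.467e+09) = 93.92 dB.

94 dB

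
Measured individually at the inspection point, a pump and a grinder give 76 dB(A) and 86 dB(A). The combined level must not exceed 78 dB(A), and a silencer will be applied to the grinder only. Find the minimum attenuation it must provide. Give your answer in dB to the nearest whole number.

12 dB

Everything except the grinder sums to 10^(76/10) = 3.981e+07 in linear terms, 76.00 dB(A).
The limit corresponds to 10^(78/10) = 6.310e+07; subtracting the fixed part leaves 2.329e+07 for the grinder, i.e. 73.67 dB(A).
Required insertion loss = 86 − 73.67 = 12.33 dB.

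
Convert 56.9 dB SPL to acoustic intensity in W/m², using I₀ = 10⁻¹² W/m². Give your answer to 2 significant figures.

L = 10·log₁₀(I/I₀) ⇒ I = I₀·10^(L/10) = 10⁻¹² × 10^5.69.

4.9e-07 W/m²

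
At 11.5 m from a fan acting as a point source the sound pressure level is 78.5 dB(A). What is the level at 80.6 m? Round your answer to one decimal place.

For a point source, L₂ = L₁ − 20·log₁₀(r₂/r₁).
L₂ = 78.5 − 20·log₁₀(80.6/11.5) = 78.5 − 16.913 = 61.59 dB(A).

61.6 dB(A)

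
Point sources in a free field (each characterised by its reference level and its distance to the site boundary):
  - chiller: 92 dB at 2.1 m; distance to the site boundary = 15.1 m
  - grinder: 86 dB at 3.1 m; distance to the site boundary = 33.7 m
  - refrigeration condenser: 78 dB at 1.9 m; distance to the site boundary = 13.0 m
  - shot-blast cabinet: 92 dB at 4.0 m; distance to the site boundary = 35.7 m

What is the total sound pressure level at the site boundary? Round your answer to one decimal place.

77.4 dB

Propagate each source to the receiver with L = L_ref − 20·log₁₀(r/r_ref), then add intensities.
chiller: 92 − 20·log₁₀(15.1/2.1) = 92 − 17.14 = 74.86 dB.
grinder: 86 − 20·log₁₀(33.7/3.1) = 86 − 20.73 = 65.27 dB.
refrigeration condenser: 78 − 20·log₁₀(13.0/1.9) = 78 − 16.70 = 61.30 dB.
shot-blast cabinet: 92 − 20·log₁₀(35.7/4.0) = 92 − 19.01 = 72.99 dB.
Σ 10^(L/10) = 5.527e+07 → L_total = 10·log₁₀(5.527e+07) = 77.42 dB.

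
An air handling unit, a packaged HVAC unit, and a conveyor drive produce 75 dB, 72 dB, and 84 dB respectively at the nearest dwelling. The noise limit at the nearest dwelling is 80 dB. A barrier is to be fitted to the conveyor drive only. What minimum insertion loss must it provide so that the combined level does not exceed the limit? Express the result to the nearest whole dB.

7 dB

Everything except the conveyor drive sums to 10^(75/10) + 10^(72/10) = 4.747e+07 in linear terms, 76.76 dB.
The limit corresponds to 10^(80/10) = 1.000e+08; subtracting the fixed part leaves 5.253e+07 for the conveyor drive, i.e. 77.20 dB.
Required insertion loss = 84 − 77.20 = 6.80 dB.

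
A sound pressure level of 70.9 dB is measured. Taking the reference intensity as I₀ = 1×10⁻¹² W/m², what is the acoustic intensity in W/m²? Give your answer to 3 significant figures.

1.23e-05 W/m²

I = I₀·10^(L/10) = 10⁻¹² × 10^(70.9/10) = 10^(-4.910).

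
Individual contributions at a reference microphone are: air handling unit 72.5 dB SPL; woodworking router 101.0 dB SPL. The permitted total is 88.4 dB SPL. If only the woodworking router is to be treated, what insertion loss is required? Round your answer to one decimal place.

Fixed contribution from the other source: Σ 10^(L/10) = 10^(72.5/10) = 1.778e+07 (72.50 dB SPL).
The limit corresponds to 10^(88.4/10) = 6.918e+08; subtracting the fixed part leaves 6.740e+08 for the woodworking router, i.e. 88.29 dB SPL.
So the woodworking router must be reduced from 101.0 to 88.29 dB SPL: IL = 12.71 dB.

12.7 dB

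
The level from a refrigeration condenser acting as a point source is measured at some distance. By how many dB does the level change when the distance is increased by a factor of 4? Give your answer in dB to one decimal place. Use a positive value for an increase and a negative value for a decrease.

With spherical spreading the level changes by −20·log₁₀(r₂/r₁).
ΔL = −20·log₁₀(4) = -12.04 dB.

-12.0 dB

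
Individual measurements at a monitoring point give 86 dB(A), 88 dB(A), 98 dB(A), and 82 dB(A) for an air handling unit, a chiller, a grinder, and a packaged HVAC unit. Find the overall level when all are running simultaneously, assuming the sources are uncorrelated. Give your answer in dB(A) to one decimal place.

Incoherent sources combine by intensity addition: L_total = 10·log₁₀(Σ 10^(L_i/10)).
Σ 10^(L/10) = 10^(86/10) + 10^(88/10) + 10^(98/10) + 10^(82/10) = 7.497e+09.
L_total = 10·log₁₀(7.497e+09) = 98.75 dB(A).

98.7 dB(A)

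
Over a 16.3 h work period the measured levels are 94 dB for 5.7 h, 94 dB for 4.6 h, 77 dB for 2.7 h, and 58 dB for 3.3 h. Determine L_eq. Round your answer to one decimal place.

92.0 dB

The energy average is taken in the linear domain: L_eq = 10·log₁₀[(Σ tᵢ·10^(Lᵢ/10))/T], T = 16.3 h.
Σ tᵢ·10^(Lᵢ/10) = 5.7·10^(94/10) + 4.6·10^(94/10) + 2.7·10^(77/10) + 3.3·10^(58/10) = 2.601e+10.
L_eq = 10·log₁₀(2.601e+10/16.3) = 92.03 dB.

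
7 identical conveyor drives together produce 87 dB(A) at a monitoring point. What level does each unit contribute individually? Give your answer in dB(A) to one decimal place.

78.5 dB(A)

For N identical incoherent sources L_total = L₁ + 10·log₁₀ N, so L₁ = 87 − 10·log₁₀(7) = 87 − 8.451.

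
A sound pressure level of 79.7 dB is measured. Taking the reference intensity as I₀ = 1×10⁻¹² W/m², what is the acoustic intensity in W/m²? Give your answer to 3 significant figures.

I/I₀ = 10^(79.7/10) = 9.333e+07, so I = 9.333e+07 × 10⁻¹² W/m².

9.33e-05 W/m²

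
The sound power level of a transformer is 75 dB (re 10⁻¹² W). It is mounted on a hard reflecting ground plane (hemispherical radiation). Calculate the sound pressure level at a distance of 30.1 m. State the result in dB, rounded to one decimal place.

Free-field hemispherical radiation: L_p = L_w − 10·log₁₀(2π·r²), r = 30.1 m.
2π·r² = 5693 m², 10·log₁₀ of that is 37.553 dB.
L_p = 75 − 37.553 = 37.45 dB.

37.4 dB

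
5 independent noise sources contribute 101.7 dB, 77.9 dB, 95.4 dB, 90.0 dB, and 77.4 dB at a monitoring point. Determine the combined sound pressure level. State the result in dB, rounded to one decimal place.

102.9 dB

Incoherent sources combine by intensity addition: L_total = 10·log₁₀(Σ 10^(L_i/10)).
Σ 10^(L/10) = 10^(101.7/10) + 10^(77.9/10) + 10^(95.4/10) + 10^(90.0/10) + 10^(77.4/10) = 1.938e+10.
L_total = 10·log₁₀(1.938e+10) = 102.87 dB.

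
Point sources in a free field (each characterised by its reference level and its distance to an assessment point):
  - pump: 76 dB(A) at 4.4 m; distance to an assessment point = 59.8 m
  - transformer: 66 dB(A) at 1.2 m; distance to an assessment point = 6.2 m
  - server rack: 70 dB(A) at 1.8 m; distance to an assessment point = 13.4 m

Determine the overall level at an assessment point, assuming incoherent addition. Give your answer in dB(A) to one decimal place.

57.4 dB(A)

Propagate each source to the receiver with L = L_ref − 20·log₁₀(r/r_ref), then add intensities.
pump: 76 − 20·log₁₀(59.8/4.4) = 76 − 22.66 = 53.34 dB(A).
transformer: 66 − 20·log₁₀(6.2/1.2) = 66 − 14.26 = 51.74 dB(A).
server rack: 70 − 20·log₁₀(13.4/1.8) = 70 − 17.44 = 52.56 dB(A).
Σ 10^(L/10) = 5.451e+05 → L_total = 10·log₁₀(5.451e+05) = 57.36 dB(A).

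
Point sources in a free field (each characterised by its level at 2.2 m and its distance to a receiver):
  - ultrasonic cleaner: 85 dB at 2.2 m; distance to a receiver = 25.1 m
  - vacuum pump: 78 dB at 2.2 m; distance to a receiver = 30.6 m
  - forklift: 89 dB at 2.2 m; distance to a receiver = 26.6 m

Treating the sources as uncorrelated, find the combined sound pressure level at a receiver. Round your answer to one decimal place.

First find each source's level at the receiver (point-source: −20·log₁₀(r/r_ref)), then combine on an intensity basis.
ultrasonic cleaner: 85 − 20·log₁₀(25.1/2.2) = 85 − 21.15 = 63.85 dB.
vacuum pump: 78 − 20·log₁₀(30.6/2.2) = 78 − 22.87 = 55.13 dB.
forklift: 89 − 20·log₁₀(26.6/2.2) = 89 − 21.65 = 67.35 dB.
Σ 10^(L/10) = 8.189e+06 → L_total = 10·log₁₀(8.189e+06) = 69.13 dB.

69.1 dB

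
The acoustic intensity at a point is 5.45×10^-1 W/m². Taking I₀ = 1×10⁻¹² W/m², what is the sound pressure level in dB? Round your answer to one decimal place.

I/I₀ = 5.45×10^-1/10⁻¹² = 5.45×10^11, and L = 10·log₁₀(I/I₀).
L = 10·(0.7364 + 11) = 117.36 dB.

117.4 dB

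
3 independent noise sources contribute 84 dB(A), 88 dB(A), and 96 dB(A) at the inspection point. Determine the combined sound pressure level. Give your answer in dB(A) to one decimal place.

96.9 dB(A)

Incoherent sources combine by intensity addition: L_total = 10·log₁₀(Σ 10^(L_i/10)).
Σ 10^(L/10) = 10^(84/10) + 10^(88/10) + 10^(96/10) = 4.863e+09.
L_total = 10·log₁₀(4.863e+09) = 96.87 dB(A).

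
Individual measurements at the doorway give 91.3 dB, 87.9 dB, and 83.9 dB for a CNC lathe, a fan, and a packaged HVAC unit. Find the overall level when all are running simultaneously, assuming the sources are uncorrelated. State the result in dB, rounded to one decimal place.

93.4 dB

Incoherent sources combine by intensity addition: L_total = 10·log₁₀(Σ 10^(L_i/10)).
Σ 10^(L/10) = 10^(91.3/10) + 10^(87.9/10) + 10^(83.9/10) = 2.211e+09.
L_total = 10·log₁₀(2.211e+09) = 93.45 dB.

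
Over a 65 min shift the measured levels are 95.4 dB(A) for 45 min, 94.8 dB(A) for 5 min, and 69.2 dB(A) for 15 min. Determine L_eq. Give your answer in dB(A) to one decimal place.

Weight each interval's intensity by its duration and average over T = 65 min:
Σ tᵢ·10^(Lᵢ/10) = 45·10^(95.4/10) + 5·10^(94.8/10) + 15·10^(69.2/10) = 1.713e+11.
L_eq = 10·log₁₀(1.713e+11/65) = 94.21 dB(A).

94.2 dB(A)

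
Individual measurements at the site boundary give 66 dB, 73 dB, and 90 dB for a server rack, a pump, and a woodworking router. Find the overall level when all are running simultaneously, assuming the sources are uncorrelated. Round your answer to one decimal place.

90.1 dB

Incoherent sources combine by intensity addition: L_total = 10·log₁₀(Σ 10^(L_i/10)).
Σ 10^(L/10) = 10^(66/10) + 10^(73/10) + 10^(90/10) = 1.024e+09.
L_total = 10·log₁₀(1.024e+09) = 90.10 dB.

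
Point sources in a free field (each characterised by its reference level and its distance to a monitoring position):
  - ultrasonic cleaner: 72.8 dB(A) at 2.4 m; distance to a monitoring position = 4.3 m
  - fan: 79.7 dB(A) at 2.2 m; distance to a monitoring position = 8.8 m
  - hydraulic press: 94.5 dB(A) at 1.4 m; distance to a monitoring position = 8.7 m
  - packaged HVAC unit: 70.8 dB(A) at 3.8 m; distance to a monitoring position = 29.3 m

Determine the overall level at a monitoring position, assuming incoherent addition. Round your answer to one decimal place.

First find each source's level at the receiver (point-source: −20·log₁₀(r/r_ref)), then combine on an intensity basis.
ultrasonic cleaner: 72.8 − 20·log₁₀(4.3/2.4) = 72.8 − 5.07 = 67.73 dB(A).
fan: 79.7 − 20·log₁₀(8.8/2.2) = 79.7 − 12.04 = 67.66 dB(A).
hydraulic press: 94.5 − 20·log₁₀(8.7/1.4) = 94.5 − 15.87 = 78.63 dB(A).
packaged HVAC unit: 70.8 − 20·log₁₀(29.3/3.8) = 70.8 − 17.74 = 53.06 dB(A).
Σ 10^(L/10) = 8.495e+07 → L_total = 10·log₁₀(8.495e+07) = 79.29 dB(A).

79.3 dB(A)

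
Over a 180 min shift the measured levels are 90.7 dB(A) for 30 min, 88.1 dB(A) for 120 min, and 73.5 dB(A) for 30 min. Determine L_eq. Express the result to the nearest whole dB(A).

88 dB(A)

The energy average is taken in the linear domain: L_eq = 10·log₁₀[(Σ tᵢ·10^(Lᵢ/10))/T], T = 180 min.
Σ tᵢ·10^(Lᵢ/10) = 30·10^(90.7/10) + 120·10^(88.1/10) + 30·10^(73.5/10) = 1.134e+11.
L_eq = 10·log₁₀(1.134e+11/180) = 87.99 dB(A).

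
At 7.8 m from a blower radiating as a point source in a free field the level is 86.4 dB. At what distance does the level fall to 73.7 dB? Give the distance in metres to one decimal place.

33.7 m

Point-source spreading drops the level by 20·log₁₀(r₂/r₁); inverting, r₂/r₁ = 10^(ΔL/20).
r₂ = 7.8·10^((86.4−73.7)/20) = 7.8·10^(12.7/20) = 33.66 m.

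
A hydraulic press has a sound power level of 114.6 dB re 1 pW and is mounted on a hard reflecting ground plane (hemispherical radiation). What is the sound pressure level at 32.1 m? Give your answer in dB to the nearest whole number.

The power spreads over a hemisphere of area 2π·r², so L_p = L_w − 10·log₁₀(2π·r²).
2π·r² = 6474 m², 10·log₁₀ of that is 38.112 dB.
L_p = 114.6 − 38.112 = 76.49 dB.

76 dB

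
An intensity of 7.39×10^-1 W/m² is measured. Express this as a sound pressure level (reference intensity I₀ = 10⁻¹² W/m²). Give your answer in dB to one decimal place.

118.7 dB

L = 10·log₁₀(I/I₀) = 10·log₁₀(7.39×10^-1/10⁻¹²) = 10·log₁₀(7.39×10^11).
L = 10·(0.8686 + 11) = 118.69 dB.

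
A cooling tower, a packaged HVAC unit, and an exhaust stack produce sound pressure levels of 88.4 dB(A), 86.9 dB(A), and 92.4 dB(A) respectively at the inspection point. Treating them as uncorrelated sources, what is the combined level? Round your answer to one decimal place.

94.7 dB(A)

For uncorrelated sources the intensities add, so convert each level to linear form, sum, and take 10·log₁₀ of the total.
Σ 10^(L/10) = 10^(88.4/10) + 10^(86.9/10) + 10^(92.4/10) = 2.919e+09.
L_total = 10·log₁₀(2.919e+09) = 94.65 dB(A).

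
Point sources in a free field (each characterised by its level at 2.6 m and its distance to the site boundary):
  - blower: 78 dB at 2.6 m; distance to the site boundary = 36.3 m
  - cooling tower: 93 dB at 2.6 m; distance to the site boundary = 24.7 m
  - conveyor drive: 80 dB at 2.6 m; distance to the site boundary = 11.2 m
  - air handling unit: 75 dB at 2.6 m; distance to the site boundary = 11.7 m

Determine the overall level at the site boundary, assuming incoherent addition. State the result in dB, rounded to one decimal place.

74.7 dB

Propagate each source to the receiver with L = L_ref − 20·log₁₀(r/r_ref), then add intensities.
blower: 78 − 20·log₁₀(36.3/2.6) = 78 − 22.90 = 55.10 dB.
cooling tower: 93 − 20·log₁₀(24.7/2.6) = 93 − 19.55 = 73.45 dB.
conveyor drive: 80 − 20·log₁₀(11.2/2.6) = 80 − 12.68 = 67.32 dB.
air handling unit: 75 − 20·log₁₀(11.7/2.6) = 75 − 13.06 = 61.94 dB.
Σ 10^(L/10) = 2.938e+07 → L_total = 10·log₁₀(2.938e+07) = 74.68 dB.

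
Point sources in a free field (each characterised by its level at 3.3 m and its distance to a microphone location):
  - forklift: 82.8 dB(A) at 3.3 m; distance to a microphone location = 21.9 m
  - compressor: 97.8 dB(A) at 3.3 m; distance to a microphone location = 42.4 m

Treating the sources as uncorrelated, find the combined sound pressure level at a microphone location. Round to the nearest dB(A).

Apply inverse-square spreading to bring every level to the receiver, then sum 10^(L/10).
forklift: 82.8 − 20·log₁₀(21.9/3.3) = 82.8 − 16.44 = 66.36 dB(A).
compressor: 97.8 − 20·log₁₀(42.4/3.3) = 97.8 − 22.18 = 75.62 dB(A).
Σ 10^(L/10) = 4.083e+07 → L_total = 10·log₁₀(4.083e+07) = 76.11 dB(A).

76 dB(A)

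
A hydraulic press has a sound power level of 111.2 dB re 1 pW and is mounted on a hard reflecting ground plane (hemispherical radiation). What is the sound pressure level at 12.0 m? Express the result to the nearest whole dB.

82 dB

The power spreads over a hemisphere of area 2π·r², so L_p = L_w − 10·log₁₀(2π·r²).
2π·r² = 904.8 m², 10·log₁₀ of that is 29.565 dB.
L_p = 111.2 − 29.565 = 81.63 dB.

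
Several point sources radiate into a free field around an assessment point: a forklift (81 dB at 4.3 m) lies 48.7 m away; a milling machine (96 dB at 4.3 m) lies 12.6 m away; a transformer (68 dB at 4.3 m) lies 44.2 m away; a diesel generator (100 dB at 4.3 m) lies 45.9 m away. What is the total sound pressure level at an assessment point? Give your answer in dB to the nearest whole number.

87 dB

Apply inverse-square spreading to bring every level to the receiver, then sum 10^(L/10).
forklift: 81 − 20·log₁₀(48.7/4.3) = 81 − 21.08 = 59.92 dB.
milling machine: 96 − 20·log₁₀(12.6/4.3) = 96 − 9.34 = 86.66 dB.
transformer: 68 − 20·log₁₀(44.2/4.3) = 68 − 20.24 = 47.76 dB.
diesel generator: 100 − 20·log₁₀(45.9/4.3) = 100 − 20.57 = 79.43 dB.
Σ 10^(L/10) = 5.525e+08 → L_total = 10·log₁₀(5.525e+08) = 87.42 dB.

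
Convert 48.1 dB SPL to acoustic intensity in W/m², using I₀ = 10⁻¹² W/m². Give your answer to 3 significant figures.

I = I₀·10^(L/10) = 10⁻¹² × 10^(48.1/10) = 10^(-7.190).

6.46e-08 W/m²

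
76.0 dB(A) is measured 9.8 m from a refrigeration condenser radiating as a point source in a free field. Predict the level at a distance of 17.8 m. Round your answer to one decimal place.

Point-source attenuation: ΔL = 20·log₁₀(r₂/r₁) = 20·log₁₀(17.8/9.8) = 5.184 dB.
L₂ = 76.0 − 20·log₁₀(17.8/9.8) = 76.0 − 5.184 = 70.82 dB(A).

70.8 dB(A)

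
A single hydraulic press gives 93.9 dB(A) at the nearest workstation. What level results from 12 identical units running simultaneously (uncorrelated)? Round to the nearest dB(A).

105 dB(A)

L_total = L₁ + 10·log₁₀ N for N identical incoherent sources.
L_total = 93.9 + 10·log₁₀(12) = 93.9 + 10.792 = 104.69 dB(A).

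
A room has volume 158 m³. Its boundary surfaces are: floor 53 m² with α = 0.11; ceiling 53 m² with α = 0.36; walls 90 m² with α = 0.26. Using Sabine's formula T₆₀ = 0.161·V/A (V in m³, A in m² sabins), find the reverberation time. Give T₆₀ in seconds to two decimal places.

A = Σ Sᵢαᵢ = 53·0.11 + 53·0.36 + 90·0.26 = 48.31 m².
T₆₀ = 0.161·V/A = 0.161·158/48.31 = 0.527 s.

0.53 s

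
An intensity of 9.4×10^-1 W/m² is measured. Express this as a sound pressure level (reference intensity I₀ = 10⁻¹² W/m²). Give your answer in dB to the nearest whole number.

120 dB

Dividing by I₀ shifts the exponent by 12: I/I₀ = 9.4×10^11.
L = 10·(0.9731 + 11) = 119.73 dB.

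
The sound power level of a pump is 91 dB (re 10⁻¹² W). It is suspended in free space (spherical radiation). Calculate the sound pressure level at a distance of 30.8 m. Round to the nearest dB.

Free-field spherical radiation: L_p = L_w − 10·log₁₀(4π·r²), r = 30.8 m.
4π·r² = 1.192e+04 m², 10·log₁₀ of that is 40.763 dB.
L_p = 91 − 40.763 = 50.24 dB.

50 dB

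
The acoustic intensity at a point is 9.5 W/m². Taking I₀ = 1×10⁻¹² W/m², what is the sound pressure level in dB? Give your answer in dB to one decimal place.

I/I₀ = 9.5/10⁻¹² = 9.5×10^12, and L = 10·log₁₀(I/I₀).
L = 10·(0.9777 + 12) = 129.78 dB.

129.8 dB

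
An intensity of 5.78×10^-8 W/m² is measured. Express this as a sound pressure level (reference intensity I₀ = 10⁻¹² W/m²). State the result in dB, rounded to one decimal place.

L = 10·log₁₀(I/I₀) = 10·log₁₀(5.78×10^-8/10⁻¹²) = 10·log₁₀(5.78×10^4).
L = 10·(0.7619 + 4) = 47.62 dB.

47.6 dB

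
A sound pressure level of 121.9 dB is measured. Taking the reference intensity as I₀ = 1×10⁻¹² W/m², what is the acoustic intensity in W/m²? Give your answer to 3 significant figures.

L = 10·log₁₀(I/I₀) ⇒ I = I₀·10^(L/10) = 10⁻¹² × 10^12.19.

1.55 W/m²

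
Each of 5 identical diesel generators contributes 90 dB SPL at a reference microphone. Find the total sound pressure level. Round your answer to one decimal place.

With 5 equal, uncorrelated contributions the intensity is 5× that of one unit, giving a rise of 10·log₁₀ 5.
L_total = 90 + 10·log₁₀(5) = 90 + 6.990 = 96.99 dB SPL.

97.0 dB SPL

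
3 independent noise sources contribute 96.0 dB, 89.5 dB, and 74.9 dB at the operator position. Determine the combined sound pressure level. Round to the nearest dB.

97 dB

Incoherent sources combine by intensity addition: L_total = 10·log₁₀(Σ 10^(L_i/10)).
Σ 10^(L/10) = 10^(96.0/10) + 10^(89.5/10) + 10^(74.9/10) = 4.903e+09.
L_total = 10·log₁₀(4.903e+09) = 96.90 dB.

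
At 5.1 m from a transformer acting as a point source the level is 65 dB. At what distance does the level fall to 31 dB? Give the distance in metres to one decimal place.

255.6 m

The 34.0 dB drop corresponds to a distance ratio of 10^(34.0/20) for a point source.
r₂ = 5.1·10^((65−31)/20) = 5.1·10^(34.0/20) = 255.61 m.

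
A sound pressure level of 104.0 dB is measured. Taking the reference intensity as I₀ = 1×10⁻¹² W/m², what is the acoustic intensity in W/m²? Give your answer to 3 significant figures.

0.0251 W/m²

I = I₀·10^(L/10) = 10⁻¹² × 10^(104.0/10) = 10^(-1.600).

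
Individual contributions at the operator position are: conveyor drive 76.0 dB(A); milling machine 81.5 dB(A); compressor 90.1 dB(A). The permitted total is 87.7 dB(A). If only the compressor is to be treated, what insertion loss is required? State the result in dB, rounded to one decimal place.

4.0 dB

Everything except the compressor sums to 10^(76.0/10) + 10^(81.5/10) = 1.811e+08 in linear terms, 82.58 dB(A).
The limit corresponds to 10^(87.7/10) = 5.888e+08; subtracting the fixed part leaves 4.078e+08 for the compressor, i.e. 86.10 dB(A).
So the compressor must be reduced from 90.1 to 86.10 dB(A): IL = 4.00 dB.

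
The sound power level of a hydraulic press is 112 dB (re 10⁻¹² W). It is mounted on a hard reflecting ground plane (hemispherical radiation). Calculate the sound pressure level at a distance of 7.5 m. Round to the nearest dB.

87 dB

The power spreads over a hemisphere of area 2π·r², so L_p = L_w − 10·log₁₀(2π·r²).
2π·r² = 353.4 m², 10·log₁₀ of that is 25.483 dB.
L_p = 112 − 25.483 = 86.52 dB.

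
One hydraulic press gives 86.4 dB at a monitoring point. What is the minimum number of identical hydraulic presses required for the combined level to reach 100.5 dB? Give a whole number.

26

N identical sources give L₁ + 10·log₁₀ N, so require 10·log₁₀ N ≥ 100.5 − 86.4 = 14.1 dB.
N ≥ 10^(14.1/10) = 25.704, so N = 26.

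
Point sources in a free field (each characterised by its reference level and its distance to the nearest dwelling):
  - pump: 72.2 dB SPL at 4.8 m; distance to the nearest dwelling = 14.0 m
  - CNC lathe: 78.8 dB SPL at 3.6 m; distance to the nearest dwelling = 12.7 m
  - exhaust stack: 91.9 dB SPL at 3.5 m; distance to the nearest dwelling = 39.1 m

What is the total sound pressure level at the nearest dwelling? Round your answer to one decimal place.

73.1 dB SPL

Apply inverse-square spreading to bring every level to the receiver, then sum 10^(L/10).
pump: 72.2 − 20·log₁₀(14.0/4.8) = 72.2 − 9.30 = 62.90 dB SPL.
CNC lathe: 78.8 − 20·log₁₀(12.7/3.6) = 78.8 − 10.95 = 67.85 dB SPL.
exhaust stack: 91.9 − 20·log₁₀(39.1/3.5) = 91.9 − 20.96 = 70.94 dB SPL.
Σ 10^(L/10) = 2.046e+07 → L_total = 10·log₁₀(2.046e+07) = 73.11 dB SPL.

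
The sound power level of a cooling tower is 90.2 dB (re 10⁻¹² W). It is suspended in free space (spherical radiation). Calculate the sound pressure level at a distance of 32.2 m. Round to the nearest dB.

49 dB

Free-field spherical radiation: L_p = L_w − 10·log₁₀(4π·r²), r = 32.2 m.
4π·r² = 1.303e+04 m², 10·log₁₀ of that is 41.149 dB.
L_p = 90.2 − 41.149 = 49.05 dB.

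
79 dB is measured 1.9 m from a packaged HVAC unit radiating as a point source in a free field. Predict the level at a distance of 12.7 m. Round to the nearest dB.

62 dB

Point-source attenuation: ΔL = 20·log₁₀(r₂/r₁) = 20·log₁₀(12.7/1.9) = 16.501 dB.
L₂ = 79 − 20·log₁₀(12.7/1.9) = 79 − 16.501 = 62.50 dB.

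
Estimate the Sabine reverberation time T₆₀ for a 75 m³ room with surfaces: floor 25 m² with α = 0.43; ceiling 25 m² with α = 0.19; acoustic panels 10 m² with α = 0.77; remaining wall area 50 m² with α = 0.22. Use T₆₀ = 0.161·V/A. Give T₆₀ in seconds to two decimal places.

0.35 s

Summing Sᵢαᵢ: 25·0.43 + 25·0.19 + 10·0.77 + 50·0.22 = 34.20 m².
T₆₀ = 0.161 × 75 / 34.20 = 0.353 s.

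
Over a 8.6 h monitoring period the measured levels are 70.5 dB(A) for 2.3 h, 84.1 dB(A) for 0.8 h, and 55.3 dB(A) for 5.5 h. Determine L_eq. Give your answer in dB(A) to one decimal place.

74.3 dB(A)

Weight each interval's intensity by its duration and average over T = 8.6 h:
Σ tᵢ·10^(Lᵢ/10) = 2.3·10^(70.5/10) + 0.8·10^(84.1/10) + 5.5·10^(55.3/10) = 2.333e+08.
L_eq = 10·log₁₀(2.333e+08/8.6) = 74.33 dB(A).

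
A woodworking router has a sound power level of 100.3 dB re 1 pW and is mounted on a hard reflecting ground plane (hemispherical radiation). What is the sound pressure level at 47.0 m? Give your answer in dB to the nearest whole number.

Free-field hemispherical radiation: L_p = L_w − 10·log₁₀(2π·r²), r = 47.0 m.
2π·r² = 1.388e+04 m², 10·log₁₀ of that is 41.424 dB.
L_p = 100.3 − 41.424 = 58.88 dB.

59 dB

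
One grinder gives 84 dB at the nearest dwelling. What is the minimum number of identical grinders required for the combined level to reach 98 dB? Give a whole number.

The shortfall is 98 − 84 = 14.0 dB, and N units add 10·log₁₀ N, so need 10·log₁₀ N ≥ 14.0.
N ≥ 10^(14.0/10) = 25.119, so N = 26.

26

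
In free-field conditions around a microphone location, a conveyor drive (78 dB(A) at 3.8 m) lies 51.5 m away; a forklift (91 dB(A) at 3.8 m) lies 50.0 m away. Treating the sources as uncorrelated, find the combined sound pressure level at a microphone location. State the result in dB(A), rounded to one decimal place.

68.8 dB(A)

Propagate each source to the receiver with L = L_ref − 20·log₁₀(r/r_ref), then add intensities.
conveyor drive: 78 − 20·log₁₀(51.5/3.8) = 78 − 22.64 = 55.36 dB(A).
forklift: 91 − 20·log₁₀(50.0/3.8) = 91 − 22.38 = 68.62 dB(A).
Σ 10^(L/10) = 7.615e+06 → L_total = 10·log₁₀(7.615e+06) = 68.82 dB(A).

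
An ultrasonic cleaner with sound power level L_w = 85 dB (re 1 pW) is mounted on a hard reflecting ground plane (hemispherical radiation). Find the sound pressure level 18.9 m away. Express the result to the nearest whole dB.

51 dB

The power spreads over a hemisphere of area 2π·r², so L_p = L_w − 10·log₁₀(2π·r²).
2π·r² = 2244 m², 10·log₁₀ of that is 33.511 dB.
L_p = 85 − 33.511 = 51.49 dB.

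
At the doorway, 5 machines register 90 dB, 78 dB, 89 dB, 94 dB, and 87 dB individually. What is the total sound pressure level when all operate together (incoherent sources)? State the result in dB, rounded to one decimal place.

96.9 dB

Incoherent sources combine by intensity addition: L_total = 10·log₁₀(Σ 10^(L_i/10)).
Σ 10^(L/10) = 10^(90/10) + 10^(78/10) + 10^(89/10) + 10^(94/10) + 10^(87/10) = 4.870e+09.
L_total = 10·log₁₀(4.870e+09) = 96.88 dB.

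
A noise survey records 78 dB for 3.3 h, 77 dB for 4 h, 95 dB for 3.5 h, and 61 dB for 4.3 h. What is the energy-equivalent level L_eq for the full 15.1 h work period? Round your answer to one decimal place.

The energy average is taken in the linear domain: L_eq = 10·log₁₀[(Σ tᵢ·10^(Lᵢ/10))/T], T = 15.1 h.
Σ tᵢ·10^(Lᵢ/10) = 3.3·10^(78/10) + 4·10^(77/10) + 3.5·10^(95/10) + 4.3·10^(61/10) = 1.148e+10.
L_eq = 10·log₁₀(1.148e+10/15.1) = 88.81 dB.

88.8 dB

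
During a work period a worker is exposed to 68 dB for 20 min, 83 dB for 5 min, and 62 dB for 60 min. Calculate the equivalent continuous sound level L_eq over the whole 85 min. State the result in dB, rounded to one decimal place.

The energy average is taken in the linear domain: L_eq = 10·log₁₀[(Σ tᵢ·10^(Lᵢ/10))/T], T = 85 min.
Σ tᵢ·10^(Lᵢ/10) = 20·10^(68/10) + 5·10^(83/10) + 60·10^(62/10) = 1.219e+09.
L_eq = 10·log₁₀(1.219e+09/85) = 71.57 dB.

71.6 dB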